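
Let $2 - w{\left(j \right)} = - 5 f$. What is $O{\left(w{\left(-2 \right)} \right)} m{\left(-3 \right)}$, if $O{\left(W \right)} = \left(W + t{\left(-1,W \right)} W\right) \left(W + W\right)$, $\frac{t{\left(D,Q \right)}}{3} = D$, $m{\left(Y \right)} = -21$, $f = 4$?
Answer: $40656$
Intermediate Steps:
$t{\left(D,Q \right)} = 3 D$
$w{\left(j \right)} = 22$ ($w{\left(j \right)} = 2 - \left(-5\right) 4 = 2 - -20 = 2 + 20 = 22$)
$O{\left(W \right)} = - 4 W^{2}$ ($O{\left(W \right)} = \left(W + 3 \left(-1\right) W\right) \left(W + W\right) = \left(W - 3 W\right) 2 W = - 2 W 2 W = - 4 W^{2}$)
$O{\left(w{\left(-2 \right)} \right)} m{\left(-3 \right)} = - 4 \cdot 22^{2} \left(-21\right) = \left(-4\right) 484 \left(-21\right) = \left(-1936\right) \left(-21\right) = 40656$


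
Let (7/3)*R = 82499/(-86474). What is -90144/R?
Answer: 18188595264/82499 ≈ 2.2047e+5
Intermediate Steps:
R = -247497/605318 (R = 3*(82499/(-86474))/7 = 3*(82499*(-1/86474))/7 = (3/7)*(-82499/86474) = -247497/605318 ≈ -0.40887)
-90144/R = -90144/(-247497/605318) = -90144*(-605318/247497) = 18188595264/82499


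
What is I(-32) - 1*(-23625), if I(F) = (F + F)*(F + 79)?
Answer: 20617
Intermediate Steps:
I(F) = 2*F*(79 + F) (I(F) = (2*F)*(79 + F) = 2*F*(79 + F))
I(-32) - 1*(-23625) = 2*(-32)*(79 - 32) - 1*(-23625) = 2*(-32)*47 + 23625 = -3008 + 23625 = 20617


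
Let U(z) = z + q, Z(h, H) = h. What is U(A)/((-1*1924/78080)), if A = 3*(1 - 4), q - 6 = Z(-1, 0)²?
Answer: 39040/481 ≈ 81.164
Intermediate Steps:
q = 7 (q = 6 + (-1)² = 6 + 1 = 7)
A = -9 (A = 3*(-3) = -9)
U(z) = 7 + z (U(z) = z + 7 = 7 + z)
U(A)/((-1*1924/78080)) = (7 - 9)/((-1*1924/78080)) = -2/((-1924*1/78080)) = -2/(-481/19520) = -2*(-19520/481) = 39040/481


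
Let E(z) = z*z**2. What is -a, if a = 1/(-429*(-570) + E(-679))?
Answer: 1/312802309 ≈ 3.1969e-9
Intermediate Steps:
E(z) = z**3
a = -1/312802309 (a = 1/(-429*(-570) + (-679)**3) = 1/(244530 - 313046839) = 1/(-312802309) = -1/312802309 ≈ -3.1969e-9)
-a = -1*(-1/312802309) = 1/312802309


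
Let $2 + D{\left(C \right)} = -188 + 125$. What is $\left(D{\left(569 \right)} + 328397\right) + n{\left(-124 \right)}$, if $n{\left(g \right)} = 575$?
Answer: $328907$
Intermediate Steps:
$D{\left(C \right)} = -65$ ($D{\left(C \right)} = -2 + \left(-188 + 125\right) = -2 - 63 = -65$)
$\left(D{\left(569 \right)} + 328397\right) + n{\left(-124 \right)} = \left(-65 + 328397\right) + 575 = 328332 + 575 = 328907$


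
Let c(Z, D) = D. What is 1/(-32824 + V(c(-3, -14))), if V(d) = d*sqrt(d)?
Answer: I/(2*(-16412*I + 7*sqrt(14))) ≈ -3.0465e-5 + 4.8619e-8*I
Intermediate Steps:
V(d) = d**(3/2)
1/(-32824 + V(c(-3, -14))) = 1/(-32824 + (-14)**(3/2)) = 1/(-32824 - 14*I*sqrt(14))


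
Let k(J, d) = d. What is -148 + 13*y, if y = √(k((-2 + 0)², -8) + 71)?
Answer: -148 + 39*√7 ≈ -44.816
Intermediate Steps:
y = 3*√7 (y = √(-8 + 71) = √63 = 3*√7 ≈ 7.9373)
-148 + 13*y = -148 + 13*(3*√7) = -148 + 39*√7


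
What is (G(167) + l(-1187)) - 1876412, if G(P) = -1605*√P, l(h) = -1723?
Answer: -1878135 - 1605*√167 ≈ -1.8989e+6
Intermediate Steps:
(G(167) + l(-1187)) - 1876412 = (-1605*√167 - 1723) - 1876412 = (-1723 - 1605*√167) - 1876412 = -1878135 - 1605*√167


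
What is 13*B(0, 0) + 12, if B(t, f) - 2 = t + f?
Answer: 38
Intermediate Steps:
B(t, f) = 2 + f + t (B(t, f) = 2 + (t + f) = 2 + (f + t) = 2 + f + t)
13*B(0, 0) + 12 = 13*(2 + 0 + 0) + 12 = 13*2 + 12 = 26 + 12 = 38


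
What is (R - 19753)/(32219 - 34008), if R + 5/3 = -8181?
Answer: 83807/5367 ≈ 15.615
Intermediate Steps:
R = -24548/3 (R = -5/3 - 8181 = -24548/3 ≈ -8182.7)
(R - 19753)/(32219 - 34008) = (-24548/3 - 19753)/(32219 - 34008) = -83807/3/(-1789) = -83807/3*(-1/1789) = 83807/5367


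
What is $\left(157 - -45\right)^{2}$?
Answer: $40804$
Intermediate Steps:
$\left(157 - -45\right)^{2} = \left(157 + \left(-2 + 47\right)\right)^{2} = \left(157 + 45\right)^{2} = 202^{2} = 40804$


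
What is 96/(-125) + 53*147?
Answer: 973779/125 ≈ 7790.2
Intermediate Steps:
96/(-125) + 53*147 = 96*(-1/125) + 7791 = -96/125 + 7791 = 973779/125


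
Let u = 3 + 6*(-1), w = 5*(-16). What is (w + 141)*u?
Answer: -183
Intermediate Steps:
w = -80
u = -3 (u = 3 - 6 = -3)
(w + 141)*u = (-80 + 141)*(-3) = 61*(-3) = -183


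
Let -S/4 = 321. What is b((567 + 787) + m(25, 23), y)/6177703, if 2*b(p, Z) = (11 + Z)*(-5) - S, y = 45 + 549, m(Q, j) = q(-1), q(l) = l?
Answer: -1741/12355406 ≈ -0.00014091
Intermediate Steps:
S = -1284 (S = -4*321 = -1284)
m(Q, j) = -1
y = 594
b(p, Z) = 1229/2 - 5*Z/2 (b(p, Z) = ((11 + Z)*(-5) - 1*(-1284))/2 = ((-55 - 5*Z) + 1284)/2 = (1229 - 5*Z)/2 = 1229/2 - 5*Z/2)
b((567 + 787) + m(25, 23), y)/6177703 = (1229/2 - 5/2*594)/6177703 = (1229/2 - 1485)*(1/6177703) = -1741/2*1/6177703 = -1741/12355406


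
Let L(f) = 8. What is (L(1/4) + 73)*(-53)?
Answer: -4293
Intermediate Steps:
(L(1/4) + 73)*(-53) = (8 + 73)*(-53) = 81*(-53) = -4293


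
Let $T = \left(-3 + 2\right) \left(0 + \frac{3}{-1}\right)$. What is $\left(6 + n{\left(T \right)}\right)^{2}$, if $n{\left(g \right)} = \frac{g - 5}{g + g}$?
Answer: $\frac{289}{9} \approx 32.111$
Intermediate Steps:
$T = 3$ ($T = - (0 + 3 \left(-1\right)) = - (0 - 3) = \left(-1\right) \left(-3\right) = 3$)
$n{\left(g \right)} = \frac{-5 + g}{2 g}$
$\left(6 + n{\left(T \right)}\right)^{2} = \left(6 + \frac{-5 + 3}{2 \cdot 3}\right)^{2} = \left(6 + \frac{1}{2} \cdot \frac{1}{3} \left(-2\right)\right)^{2} = \left(6 - \frac{1}{3}\right)^{2} = \left(\frac{17}{3}\right)^{2} = \frac{289}{9}$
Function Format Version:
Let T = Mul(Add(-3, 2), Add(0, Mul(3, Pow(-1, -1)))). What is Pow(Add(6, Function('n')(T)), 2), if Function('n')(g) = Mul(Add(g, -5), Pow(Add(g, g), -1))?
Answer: Rational(289, 9) ≈ 32.111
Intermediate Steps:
T = 3 (T = Mul(-1, Add(0, Mul(3, -1))) = Mul(-1, Add(0, -3)) = Mul(-1, -3) = 3)
Function('n')(g) = Mul(Rational(1, 2), Pow(g, -1), Add(-5, g)) (Function('n')(g) = Mul(Add(-5, g), Pow(Mul(2, g), -1)) = Mul(Add(-5, g), Mul(Rational(1, 2), Pow(g, -1))) = Mul(Rational(1, 2), Pow(g, -1), Add(-5, g)))
Pow(Add(6, Function('n')(T)), 2) = Pow(Add(6, Mul(Rational(1, 2), Pow(3, -1), Add(-5, 3))), 2) = Pow(Add(6, Mul(Rational(1, 2), Rational(1, 3), -2)), 2) = Pow(Add(6, Rational(-1, 3)), 2) = Pow(Rational(17, 3), 2) = Rational(289, 9)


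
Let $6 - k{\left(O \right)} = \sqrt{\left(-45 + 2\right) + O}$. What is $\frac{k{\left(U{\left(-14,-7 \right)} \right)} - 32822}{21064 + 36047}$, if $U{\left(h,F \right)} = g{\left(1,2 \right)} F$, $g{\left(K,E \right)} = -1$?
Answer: $- \frac{32816}{57111} - \frac{2 i}{19037} \approx -0.5746 - 0.00010506 i$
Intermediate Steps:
$U{\left(h,F \right)} = - F$
$k{\left(O \right)} = 6 - \sqrt{-43 + O}$ ($k{\left(O \right)} = 6 - \sqrt{\left(-45 + 2\right) + O} = 6 - \sqrt{-43 + O}$)
$\frac{k{\left(U{\left(-14,-7 \right)} \right)} - 32822}{21064 + 36047} = \frac{\left(6 - \sqrt{-43 - -7}\right) - 32822}{21064 + 36047} = \frac{\left(6 - \sqrt{-43 + 7}\right) - 32822}{57111} = \left(\left(6 - \sqrt{-36}\right) - 32822\right) \frac{1}{57111} = \left(\left(6 - 6 i\right) - 32822\right) \frac{1}{57111} = \left(-32816 - 6 i\right) \frac{1}{57111} = - \frac{32816}{57111} - \frac{2 i}{19037}$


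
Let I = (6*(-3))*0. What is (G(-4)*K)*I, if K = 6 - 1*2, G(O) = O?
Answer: 0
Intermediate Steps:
I = 0 (I = -18*0 = 0)
K = 4 (K = 6 - 2 = 4)
(G(-4)*K)*I = -4*4*0 = -16*0 = 0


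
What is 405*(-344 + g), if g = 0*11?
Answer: -139320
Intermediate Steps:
g = 0
405*(-344 + g) = 405*(-344 + 0) = 405*(-344) = -139320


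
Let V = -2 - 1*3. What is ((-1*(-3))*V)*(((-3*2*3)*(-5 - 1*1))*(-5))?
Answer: 8100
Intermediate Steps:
V = -5 (V = -2 - 3 = -5)
((-1*(-3))*V)*(((-3*2*3)*(-5 - 1*1))*(-5)) = (-1*(-3)*(-5))*(((-3*2*3)*(-5 - 1*1))*(-5)) = (3*(-5))*(((-6*3)*(-5 - 1))*(-5)) = -15*(-18*(-6))*(-5) = -1620*(-5) = -15*(-540) = 8100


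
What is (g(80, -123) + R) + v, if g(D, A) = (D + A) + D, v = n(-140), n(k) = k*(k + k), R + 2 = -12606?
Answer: 26629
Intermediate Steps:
R = -12608 (R = -2 - 12606 = -12608)
n(k) = 2*k² (n(k) = k*(2*k) = 2*k²)
v = 39200 (v = 2*(-140)² = 2*19600 = 39200)
g(D, A) = A + 2*D (g(D, A) = (A + D) + D = A + 2*D)
(g(80, -123) + R) + v = ((-123 + 2*80) - 12608) + 39200 = ((-123 + 160) - 12608) + 39200 = (37 - 12608) + 39200 = -12571 + 39200 = 26629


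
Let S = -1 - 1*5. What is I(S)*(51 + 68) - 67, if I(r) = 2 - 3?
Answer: -186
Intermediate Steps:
S = -6 (S = -1 - 5 = -6)
I(r) = -1
I(S)*(51 + 68) - 67 = -(51 + 68) - 67 = -1*119 - 67 = -119 - 67 = -186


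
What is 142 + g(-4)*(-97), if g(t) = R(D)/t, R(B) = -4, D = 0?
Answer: 45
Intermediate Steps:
g(t) = -4/t
142 + g(-4)*(-97) = 142 - 4/(-4)*(-97) = 142 - 4*(-¼)*(-97) = 142 + 1*(-97) = 142 - 97 = 45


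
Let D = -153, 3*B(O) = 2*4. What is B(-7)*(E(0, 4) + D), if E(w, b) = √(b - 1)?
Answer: -408 + 8*√3/3 ≈ -403.38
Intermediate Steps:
B(O) = 8/3 (B(O) = (2*4)/3 = (⅓)*8 = 8/3)
E(w, b) = √(-1 + b)
B(-7)*(E(0, 4) + D) = 8*(√(-1 + 4) - 153)/3 = 8*(√3 - 153)/3 = 8*(-153 + √3)/3 = -408 + 8*√3/3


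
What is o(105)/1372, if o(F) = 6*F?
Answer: 45/98 ≈ 0.45918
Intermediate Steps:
o(105)/1372 = (6*105)/1372 = 630*(1/1372) = 45/98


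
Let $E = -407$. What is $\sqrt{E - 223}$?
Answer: $3 i \sqrt{70} \approx 25.1 i$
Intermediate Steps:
$\sqrt{E - 223} = \sqrt{-407 - 223} = \sqrt{-630} = 3 i \sqrt{70}$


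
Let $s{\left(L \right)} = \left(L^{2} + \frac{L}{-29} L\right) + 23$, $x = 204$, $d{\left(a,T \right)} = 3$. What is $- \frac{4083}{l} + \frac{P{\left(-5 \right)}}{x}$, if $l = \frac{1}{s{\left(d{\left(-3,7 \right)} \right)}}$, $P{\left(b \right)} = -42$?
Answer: $- \frac{127577621}{986} \approx -1.2939 \cdot 10^{5}$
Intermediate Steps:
$s{\left(L \right)} = 23 + \frac{28 L^{2}}{29}$ ($s{\left(L \right)} = \left(L^{2} + L \left(- \frac{1}{29}\right) L\right) + 23 = \left(L^{2} + - \frac{L}{29} L\right) + 23 = \left(L^{2} - \frac{L^{2}}{29}\right) + 23 = \frac{28 L^{2}}{29} + 23 = 23 + \frac{28 L^{2}}{29}$)
$l = \frac{29}{919}$ ($l = \frac{1}{23 + \frac{28 \cdot 3^{2}}{29}} = \frac{1}{23 + \frac{28}{29} \cdot 9} = \frac{1}{23 + \frac{252}{29}} = \frac{1}{\frac{919}{29}} = \frac{29}{919} \approx 0.031556$)
$- \frac{4083}{l} + \frac{P{\left(-5 \right)}}{x} = - \frac{4083}{\frac{29}{919}} - \frac{42}{204} = \left(-4083\right) \frac{919}{29} - \frac{7}{34} = - \frac{3752277}{29} - \frac{7}{34} = - \frac{127577621}{986}$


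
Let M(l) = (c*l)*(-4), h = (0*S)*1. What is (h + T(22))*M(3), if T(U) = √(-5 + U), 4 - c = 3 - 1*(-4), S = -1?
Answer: 36*√17 ≈ 148.43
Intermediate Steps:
h = 0 (h = (0*(-1))*1 = 0*1 = 0)
c = -3 (c = 4 - (3 - 1*(-4)) = 4 - (3 + 4) = 4 - 1*7 = 4 - 7 = -3)
M(l) = 12*l (M(l) = -3*l*(-4) = 12*l)
(h + T(22))*M(3) = (0 + √(-5 + 22))*(12*3) = (0 + √17)*36 = √17*36 = 36*√17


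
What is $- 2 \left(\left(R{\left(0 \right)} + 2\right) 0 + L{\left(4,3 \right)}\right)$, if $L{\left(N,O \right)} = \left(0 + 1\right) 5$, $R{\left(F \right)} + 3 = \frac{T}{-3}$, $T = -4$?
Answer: $-10$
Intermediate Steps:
$R{\left(F \right)} = - \frac{5}{3}$ ($R{\left(F \right)} = -3 - \frac{4}{-3} = -3 - - \frac{4}{3} = -3 + \frac{4}{3} = - \frac{5}{3}$)
$L{\left(N,O \right)} = 5$ ($L{\left(N,O \right)} = 1 \cdot 5 = 5$)
$- 2 \left(\left(R{\left(0 \right)} + 2\right) 0 + L{\left(4,3 \right)}\right) = - 2 \left(\left(- \frac{5}{3} + 2\right) 0 + 5\right) = - 2 \left(\frac{1}{3} \cdot 0 + 5\right) = - 2 \left(0 + 5\right) = \left(-2\right) 5 = -10$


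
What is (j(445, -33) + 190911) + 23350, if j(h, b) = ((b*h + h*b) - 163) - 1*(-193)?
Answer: 184921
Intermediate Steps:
j(h, b) = 30 + 2*b*h (j(h, b) = ((b*h + b*h) - 163) + 193 = (2*b*h - 163) + 193 = (-163 + 2*b*h) + 193 = 30 + 2*b*h)
(j(445, -33) + 190911) + 23350 = ((30 + 2*(-33)*445) + 190911) + 23350 = ((30 - 29370) + 190911) + 23350 = (-29340 + 190911) + 23350 = 161571 + 23350 = 184921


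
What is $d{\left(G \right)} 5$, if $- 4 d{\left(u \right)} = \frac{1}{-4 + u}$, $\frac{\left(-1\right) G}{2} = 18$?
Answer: $\frac{1}{32} \approx 0.03125$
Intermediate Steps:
$G = -36$ ($G = \left(-2\right) 18 = -36$)
$d{\left(u \right)} = - \frac{1}{4 \left(-4 + u\right)}$
$d{\left(G \right)} 5 = - \frac{1}{-16 + 4 \left(-36\right)} 5 = - \frac{1}{-16 - 144} \cdot 5 = - \frac{1}{-160} \cdot 5 = \left(-1\right) \left(- \frac{1}{160}\right) 5 = \frac{1}{160} \cdot 5 = \frac{1}{32}$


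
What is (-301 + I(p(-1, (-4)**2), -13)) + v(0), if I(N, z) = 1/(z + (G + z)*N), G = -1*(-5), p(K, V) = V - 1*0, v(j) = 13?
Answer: -40609/141 ≈ -288.01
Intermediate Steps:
p(K, V) = V (p(K, V) = V + 0 = V)
G = 5
I(N, z) = 1/(z + N*(5 + z)) (I(N, z) = 1/(z + (5 + z)*N) = 1/(z + N*(5 + z)))
(-301 + I(p(-1, (-4)**2), -13)) + v(0) = (-301 + 1/(-13 + 5*(-4)**2 + (-4)**2*(-13))) + 13 = (-301 + 1/(-13 + 5*16 + 16*(-13))) + 13 = (-301 + 1/(-13 + 80 - 208)) + 13 = (-301 + 1/(-141)) + 13 = (-301 - 1/141) + 13 = -42442/141 + 13 = -40609/141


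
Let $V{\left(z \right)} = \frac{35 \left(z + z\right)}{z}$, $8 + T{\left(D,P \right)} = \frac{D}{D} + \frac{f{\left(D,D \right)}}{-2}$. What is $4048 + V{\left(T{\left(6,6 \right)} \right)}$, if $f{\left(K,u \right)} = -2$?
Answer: $4118$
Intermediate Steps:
$T{\left(D,P \right)} = -6$ ($T{\left(D,P \right)} = -8 + \left(\frac{D}{D} - \frac{2}{-2}\right) = -8 + \left(1 - -1\right) = -8 + \left(1 + 1\right) = -8 + 2 = -6$)
$V{\left(z \right)} = 70$ ($V{\left(z \right)} = \frac{35 \cdot 2 z}{z} = \frac{70 z}{z} = 70$)
$4048 + V{\left(T{\left(6,6 \right)} \right)} = 4048 + 70 = 4118$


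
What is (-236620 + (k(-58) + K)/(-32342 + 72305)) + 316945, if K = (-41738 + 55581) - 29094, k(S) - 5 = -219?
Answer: 1070004170/13321 ≈ 80325.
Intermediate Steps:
k(S) = -214 (k(S) = 5 - 219 = -214)
K = -15251 (K = 13843 - 29094 = -15251)
(-236620 + (k(-58) + K)/(-32342 + 72305)) + 316945 = (-236620 + (-214 - 15251)/(-32342 + 72305)) + 316945 = (-236620 - 15465/39963) + 316945 = (-236620 - 15465*1/39963) + 316945 = (-236620 - 5155/13321) + 316945 = -3152020175/13321 + 316945 = 1070004170/13321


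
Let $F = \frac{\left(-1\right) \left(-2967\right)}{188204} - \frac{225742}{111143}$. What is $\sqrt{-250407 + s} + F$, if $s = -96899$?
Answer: $- \frac{42155786087}{20917557172} + i \sqrt{347306} \approx -2.0153 + 589.33 i$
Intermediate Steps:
$F = - \frac{42155786087}{20917557172}$ ($F = 2967 \cdot \frac{1}{188204} - \frac{225742}{111143} = \frac{2967}{188204} - \frac{225742}{111143} = - \frac{42155786087}{20917557172} \approx -2.0153$)
$\sqrt{-250407 + s} + F = \sqrt{-250407 - 96899} - \frac{42155786087}{20917557172} = \sqrt{-347306} - \frac{42155786087}{20917557172} = i \sqrt{347306} - \frac{42155786087}{20917557172} = - \frac{42155786087}{20917557172} + i \sqrt{347306}$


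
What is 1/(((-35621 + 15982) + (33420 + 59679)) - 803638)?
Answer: -1/730178 ≈ -1.3695e-6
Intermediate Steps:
1/(((-35621 + 15982) + (33420 + 59679)) - 803638) = 1/((-19639 + 93099) - 803638) = 1/(73460 - 803638) = 1/(-730178) = -1/730178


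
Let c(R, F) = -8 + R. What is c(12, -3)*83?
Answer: 332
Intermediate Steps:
c(12, -3)*83 = (-8 + 12)*83 = 4*83 = 332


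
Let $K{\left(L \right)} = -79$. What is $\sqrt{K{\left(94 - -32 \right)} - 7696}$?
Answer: $5 i \sqrt{311} \approx 88.176 i$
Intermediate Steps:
$\sqrt{K{\left(94 - -32 \right)} - 7696} = \sqrt{-79 - 7696} = \sqrt{-7775} = 5 i \sqrt{311}$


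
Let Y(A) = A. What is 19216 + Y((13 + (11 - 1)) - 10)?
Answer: 19229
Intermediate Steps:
19216 + Y((13 + (11 - 1)) - 10) = 19216 + ((13 + (11 - 1)) - 10) = 19216 + ((13 + 10) - 10) = 19216 + (23 - 10) = 19216 + 13 = 19229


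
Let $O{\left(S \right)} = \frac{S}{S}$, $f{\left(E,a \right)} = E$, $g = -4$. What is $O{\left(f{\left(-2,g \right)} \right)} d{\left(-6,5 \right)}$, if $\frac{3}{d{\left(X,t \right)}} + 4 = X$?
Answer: $- \frac{3}{10} \approx -0.3$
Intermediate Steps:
$O{\left(S \right)} = 1$
$d{\left(X,t \right)} = \frac{3}{-4 + X}$
$O{\left(f{\left(-2,g \right)} \right)} d{\left(-6,5 \right)} = 1 \frac{3}{-4 - 6} = 1 \frac{3}{-10} = 1 \cdot 3 \left(- \frac{1}{10}\right) = 1 \left(- \frac{3}{10}\right) = - \frac{3}{10}$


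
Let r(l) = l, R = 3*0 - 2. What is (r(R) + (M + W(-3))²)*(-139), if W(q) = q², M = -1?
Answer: -8618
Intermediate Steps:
R = -2 (R = 0 - 2 = -2)
(r(R) + (M + W(-3))²)*(-139) = (-2 + (-1 + (-3)²)²)*(-139) = (-2 + (-1 + 9)²)*(-139) = (-2 + 8²)*(-139) = (-2 + 64)*(-139) = 62*(-139) = -8618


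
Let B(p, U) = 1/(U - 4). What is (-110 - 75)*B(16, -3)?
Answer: 185/7 ≈ 26.429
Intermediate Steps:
B(p, U) = 1/(-4 + U)
(-110 - 75)*B(16, -3) = (-110 - 75)/(-4 - 3) = -185/(-7) = -185*(-⅐) = 185/7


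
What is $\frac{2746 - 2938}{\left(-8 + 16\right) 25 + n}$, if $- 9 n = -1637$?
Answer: $- \frac{1728}{3437} \approx -0.50276$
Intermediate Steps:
$n = \frac{1637}{9}$ ($n = \left(- \frac{1}{9}\right) \left(-1637\right) = \frac{1637}{9} \approx 181.89$)
$\frac{2746 - 2938}{\left(-8 + 16\right) 25 + n} = \frac{2746 - 2938}{\left(-8 + 16\right) 25 + \frac{1637}{9}} = - \frac{192}{8 \cdot 25 + \frac{1637}{9}} = - \frac{192}{200 + \frac{1637}{9}} = - \frac{192}{\frac{3437}{9}} = \left(-192\right) \frac{9}{3437} = - \frac{1728}{3437}$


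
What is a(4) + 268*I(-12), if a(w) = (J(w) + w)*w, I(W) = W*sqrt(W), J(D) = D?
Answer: 32 - 6432*I*sqrt(3) ≈ 32.0 - 11141.0*I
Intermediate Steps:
I(W) = W**(3/2)
a(w) = 2*w**2 (a(w) = (w + w)*w = (2*w)*w = 2*w**2)
a(4) + 268*I(-12) = 2*4**2 + 268*(-12)**(3/2) = 2*16 + 268*(-24*I*sqrt(3)) = 32 - 6432*I*sqrt(3)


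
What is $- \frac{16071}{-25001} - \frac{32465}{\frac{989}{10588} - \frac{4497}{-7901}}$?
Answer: $- \frac{89932389446419}{1835448415} \approx -48998.0$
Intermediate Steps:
$- \frac{16071}{-25001} - \frac{32465}{\frac{989}{10588} - \frac{4497}{-7901}} = \left(-16071\right) \left(- \frac{1}{25001}\right) - \frac{32465}{989 \cdot \frac{1}{10588} - - \frac{4497}{7901}} = \frac{16071}{25001} - \frac{32465}{\frac{989}{10588} + \frac{4497}{7901}} = \frac{16071}{25001} - \frac{32465}{\frac{55428325}{83655788}} = \frac{16071}{25001} - \frac{3597198884}{73415} = - \frac{89932389446419}{1835448415}$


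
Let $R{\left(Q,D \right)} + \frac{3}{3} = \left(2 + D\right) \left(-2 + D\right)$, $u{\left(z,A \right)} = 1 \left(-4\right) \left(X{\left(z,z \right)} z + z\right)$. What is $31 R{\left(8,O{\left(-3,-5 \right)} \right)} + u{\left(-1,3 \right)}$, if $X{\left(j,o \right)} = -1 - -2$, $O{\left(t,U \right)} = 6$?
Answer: $969$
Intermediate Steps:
$X{\left(j,o \right)} = 1$ ($X{\left(j,o \right)} = -1 + 2 = 1$)
$u{\left(z,A \right)} = - 8 z$ ($u{\left(z,A \right)} = 1 \left(-4\right) \left(1 z + z\right) = - 4 \left(z + z\right) = - 4 \cdot 2 z = - 8 z$)
$R{\left(Q,D \right)} = -1 + \left(-2 + D\right) \left(2 + D\right)$ ($R{\left(Q,D \right)} = -1 + \left(2 + D\right) \left(-2 + D\right) = -1 + \left(-2 + D\right) \left(2 + D\right)$)
$31 R{\left(8,O{\left(-3,-5 \right)} \right)} + u{\left(-1,3 \right)} = 31 \left(-5 + 6^{2}\right) - -8 = 31 \left(-5 + 36\right) + 8 = 31 \cdot 31 + 8 = 961 + 8 = 969$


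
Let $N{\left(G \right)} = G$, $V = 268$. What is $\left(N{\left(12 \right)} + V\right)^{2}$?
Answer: $78400$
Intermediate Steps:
$\left(N{\left(12 \right)} + V\right)^{2} = \left(12 + 268\right)^{2} = 280^{2} = 78400$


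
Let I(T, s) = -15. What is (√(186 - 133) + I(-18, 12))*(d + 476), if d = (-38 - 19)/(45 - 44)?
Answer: -6285 + 419*√53 ≈ -3234.6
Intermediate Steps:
d = -57 (d = -57/1 = -57*1 = -57)
(√(186 - 133) + I(-18, 12))*(d + 476) = (√(186 - 133) - 15)*(-57 + 476) = (√53 - 15)*419 = (-15 + √53)*419 = -6285 + 419*√53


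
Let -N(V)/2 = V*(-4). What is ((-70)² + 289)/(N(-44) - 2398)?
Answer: -5189/2750 ≈ -1.8869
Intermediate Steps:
N(V) = 8*V (N(V) = -2*V*(-4) = -(-8)*V = 8*V)
((-70)² + 289)/(N(-44) - 2398) = ((-70)² + 289)/(8*(-44) - 2398) = (4900 + 289)/(-352 - 2398) = 5189/(-2750) = 5189*(-1/2750) = -5189/2750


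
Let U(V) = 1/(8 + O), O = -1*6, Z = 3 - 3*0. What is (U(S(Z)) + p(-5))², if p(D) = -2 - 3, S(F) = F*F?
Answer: 81/4 ≈ 20.250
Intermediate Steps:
Z = 3 (Z = 3 + 0 = 3)
S(F) = F²
O = -6
p(D) = -5
U(V) = ½ (U(V) = 1/(8 - 6) = 1/2 = ½)
(U(S(Z)) + p(-5))² = (½ - 5)² = (-9/2)² = 81/4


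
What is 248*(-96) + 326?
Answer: -23482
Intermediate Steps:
248*(-96) + 326 = -23808 + 326 = -23482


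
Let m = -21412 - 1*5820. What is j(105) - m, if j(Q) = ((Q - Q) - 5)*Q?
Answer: 26707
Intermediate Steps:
m = -27232 (m = -21412 - 5820 = -27232)
j(Q) = -5*Q (j(Q) = (0 - 5)*Q = -5*Q)
j(105) - m = -5*105 - 1*(-27232) = -525 + 27232 = 26707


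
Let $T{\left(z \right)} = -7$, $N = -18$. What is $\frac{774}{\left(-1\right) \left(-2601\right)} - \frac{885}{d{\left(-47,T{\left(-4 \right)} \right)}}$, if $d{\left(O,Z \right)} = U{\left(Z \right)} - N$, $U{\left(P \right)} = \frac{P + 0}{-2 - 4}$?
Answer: $- \frac{304940}{6647} \approx -45.876$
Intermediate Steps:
$U{\left(P \right)} = - \frac{P}{6}$ ($U{\left(P \right)} = \frac{P}{-6} = P \left(- \frac{1}{6}\right) = - \frac{P}{6}$)
$d{\left(O,Z \right)} = 18 - \frac{Z}{6}$ ($d{\left(O,Z \right)} = - \frac{Z}{6} - -18 = - \frac{Z}{6} + 18 = 18 - \frac{Z}{6}$)
$\frac{774}{\left(-1\right) \left(-2601\right)} - \frac{885}{d{\left(-47,T{\left(-4 \right)} \right)}} = \frac{774}{\left(-1\right) \left(-2601\right)} - \frac{885}{18 - - \frac{7}{6}} = \frac{774}{2601} - \frac{885}{18 + \frac{7}{6}} = 774 \cdot \frac{1}{2601} - \frac{885}{\frac{115}{6}} = \frac{86}{289} - \frac{1062}{23} = - \frac{304940}{6647}$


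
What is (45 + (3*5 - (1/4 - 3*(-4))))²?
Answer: 36481/16 ≈ 2280.1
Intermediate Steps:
(45 + (3*5 - (1/4 - 3*(-4))))² = (45 + (15 - (¼ + 12)))² = (45 + (15 - 1*49/4))² = (45 + (15 - 49/4))² = (45 + 11/4)² = (191/4)² = 36481/16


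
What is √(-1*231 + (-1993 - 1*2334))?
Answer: I*√4558 ≈ 67.513*I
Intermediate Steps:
√(-1*231 + (-1993 - 1*2334)) = √(-231 + (-1993 - 2334)) = √(-231 - 4327) = √(-4558) = I*√4558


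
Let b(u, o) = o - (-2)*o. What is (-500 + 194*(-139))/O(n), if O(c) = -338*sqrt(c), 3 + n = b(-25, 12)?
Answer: 13733*sqrt(33)/5577 ≈ 14.146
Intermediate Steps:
b(u, o) = 3*o (b(u, o) = o + 2*o = 3*o)
n = 33 (n = -3 + 3*12 = -3 + 36 = 33)
(-500 + 194*(-139))/O(n) = (-500 + 194*(-139))/((-338*sqrt(33))) = (-500 - 26966)*(-sqrt(33)/11154) = -(-13733)*sqrt(33)/5577 = 13733*sqrt(33)/5577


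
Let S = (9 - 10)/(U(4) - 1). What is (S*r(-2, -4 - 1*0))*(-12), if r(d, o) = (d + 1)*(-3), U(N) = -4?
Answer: -36/5 ≈ -7.2000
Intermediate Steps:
r(d, o) = -3 - 3*d (r(d, o) = (1 + d)*(-3) = -3 - 3*d)
S = ⅕ (S = (9 - 10)/(-4 - 1) = -1/(-5) = -1*(-⅕) = ⅕ ≈ 0.20000)
(S*r(-2, -4 - 1*0))*(-12) = ((-3 - 3*(-2))/5)*(-12) = ((-3 + 6)/5)*(-12) = ((⅕)*3)*(-12) = (⅗)*(-12) = -36/5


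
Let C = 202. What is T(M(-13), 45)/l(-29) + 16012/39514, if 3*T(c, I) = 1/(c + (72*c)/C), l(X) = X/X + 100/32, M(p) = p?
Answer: 1395646258/3483534483 ≈ 0.40064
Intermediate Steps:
l(X) = 33/8 (l(X) = 1 + 100*(1/32) = 1 + 25/8 = 33/8)
T(c, I) = 101/(411*c) (T(c, I) = 1/(3*(c + (72*c)/202)) = 1/(3*(c + (72*c)*(1/202))) = 1/(3*(c + 36*c/101)) = 1/(3*((137*c/101))) = (101/(137*c))/3 = 101/(411*c))
T(M(-13), 45)/l(-29) + 16012/39514 = ((101/411)/(-13))/(33/8) + 16012/39514 = ((101/411)*(-1/13))*(8/33) + 16012*(1/39514) = -101/5343*8/33 + 8006/19757 = -808/176319 + 8006/19757 = 1395646258/3483534483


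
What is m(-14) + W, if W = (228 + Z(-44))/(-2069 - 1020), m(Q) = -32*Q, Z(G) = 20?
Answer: 1383624/3089 ≈ 447.92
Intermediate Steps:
W = -248/3089 (W = (228 + 20)/(-2069 - 1020) = 248/(-3089) = 248*(-1/3089) = -248/3089 ≈ -0.080285)
m(-14) + W = -32*(-14) - 248/3089 = 448 - 248/3089 = 1383624/3089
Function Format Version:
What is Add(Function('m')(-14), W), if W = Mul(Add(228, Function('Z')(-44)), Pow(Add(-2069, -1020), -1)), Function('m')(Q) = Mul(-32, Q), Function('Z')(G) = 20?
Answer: Rational(1383624, 3089) ≈ 447.92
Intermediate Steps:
W = Rational(-248, 3089) (W = Mul(Add(228, 20), Pow(Add(-2069, -1020), -1)) = Mul(248, Pow(-3089, -1)) = Mul(248, Rational(-1, 3089)) = Rational(-248, 3089) ≈ -0.080285)
Add(Function('m')(-14), W) = Add(Mul(-32, -14), Rational(-248, 3089)) = Add(448, Rational(-248, 3089)) = Rational(1383624, 3089)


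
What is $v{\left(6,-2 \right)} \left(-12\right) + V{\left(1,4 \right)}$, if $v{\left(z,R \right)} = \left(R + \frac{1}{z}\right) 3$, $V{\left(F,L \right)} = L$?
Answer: $70$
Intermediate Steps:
$v{\left(z,R \right)} = 3 R + \frac{3}{z}$
$v{\left(6,-2 \right)} \left(-12\right) + V{\left(1,4 \right)} = \left(3 \left(-2\right) + \frac{3}{6}\right) \left(-12\right) + 4 = \left(-6 + 3 \cdot \frac{1}{6}\right) \left(-12\right) + 4 = \left(-6 + \frac{1}{2}\right) \left(-12\right) + 4 = \left(- \frac{11}{2}\right) \left(-12\right) + 4 = 66 + 4 = 70$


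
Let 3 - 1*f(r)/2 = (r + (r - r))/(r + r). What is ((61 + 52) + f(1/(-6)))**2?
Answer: 13924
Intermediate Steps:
f(r) = 5 (f(r) = 6 - 2*(r + (r - r))/(r + r) = 6 - 2*(r + 0)/(2*r) = 6 - 2*r*1/(2*r) = 6 - 2*1/2 = 6 - 1 = 5)
((61 + 52) + f(1/(-6)))**2 = ((61 + 52) + 5)**2 = (113 + 5)**2 = 118**2 = 13924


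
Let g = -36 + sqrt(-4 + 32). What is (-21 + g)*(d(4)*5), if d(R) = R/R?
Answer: -285 + 10*sqrt(7) ≈ -258.54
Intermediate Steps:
g = -36 + 2*sqrt(7) (g = -36 + sqrt(28) = -36 + 2*sqrt(7) ≈ -30.708)
d(R) = 1
(-21 + g)*(d(4)*5) = (-21 + (-36 + 2*sqrt(7)))*(1*5) = (-57 + 2*sqrt(7))*5 = -285 + 10*sqrt(7)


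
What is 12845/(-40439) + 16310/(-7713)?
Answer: -108376225/44558001 ≈ -2.4323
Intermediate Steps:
12845/(-40439) + 16310/(-7713) = 12845*(-1/40439) + 16310*(-1/7713) = -1835/5777 - 16310/7713 = -108376225/44558001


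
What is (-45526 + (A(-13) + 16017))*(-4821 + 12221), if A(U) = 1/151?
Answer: -32973349200/151 ≈ -2.1837e+8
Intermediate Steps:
A(U) = 1/151
(-45526 + (A(-13) + 16017))*(-4821 + 12221) = (-45526 + (1/151 + 16017))*(-4821 + 12221) = (-45526 + 2418568/151)*7400 = -4455858/151*7400 = -32973349200/151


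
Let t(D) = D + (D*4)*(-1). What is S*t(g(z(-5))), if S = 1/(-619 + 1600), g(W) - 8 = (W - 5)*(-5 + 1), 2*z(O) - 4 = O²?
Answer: 10/109 ≈ 0.091743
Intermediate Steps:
z(O) = 2 + O²/2
g(W) = 28 - 4*W (g(W) = 8 + (W - 5)*(-5 + 1) = 8 + (-5 + W)*(-4) = 8 + (20 - 4*W) = 28 - 4*W)
t(D) = -3*D (t(D) = D + (4*D)*(-1) = D - 4*D = -3*D)
S = 1/981 ≈ 0.0010194
S*t(g(z(-5))) = (-3*(28 - 4*(2 + (½)*(-5)²)))/981 = (-3*(28 - 4*(2 + (½)*25)))/981 = (-3*(28 - 4*(2 + 25/2)))/981 = (-3*(28 - 4*29/2))/981 = (-3*(28 - 58))/981 = (-3*(-30))/981 = (1/981)*90 = 10/109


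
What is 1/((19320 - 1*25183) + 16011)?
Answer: 1/10148 ≈ 9.8542e-5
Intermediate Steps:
1/((19320 - 1*25183) + 16011) = 1/((19320 - 25183) + 16011) = 1/(-5863 + 16011) = 1/10148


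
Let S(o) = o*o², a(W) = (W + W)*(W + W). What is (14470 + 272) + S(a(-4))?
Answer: 276886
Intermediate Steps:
a(W) = 4*W² (a(W) = (2*W)*(2*W) = 4*W²)
S(o) = o³
(14470 + 272) + S(a(-4)) = (14470 + 272) + (4*(-4)²)³ = 14742 + (4*16)³ = 14742 + 64³ = 14742 + 262144 = 276886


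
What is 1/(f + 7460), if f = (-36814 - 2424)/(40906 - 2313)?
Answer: 38593/287864542 ≈ 0.00013407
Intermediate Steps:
f = -39238/38593 ≈ -1.0167
1/(f + 7460) = 1/(-39238/38593 + 7460) = 1/(287864542/38593) = 38593/287864542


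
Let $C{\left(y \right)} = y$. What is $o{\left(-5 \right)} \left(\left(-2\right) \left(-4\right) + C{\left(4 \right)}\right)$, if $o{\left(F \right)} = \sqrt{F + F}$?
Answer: $12 i \sqrt{10} \approx 37.947 i$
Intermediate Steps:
$o{\left(F \right)} = \sqrt{2} \sqrt{F}$ ($o{\left(F \right)} = \sqrt{2 F} = \sqrt{2} \sqrt{F}$)
$o{\left(-5 \right)} \left(\left(-2\right) \left(-4\right) + C{\left(4 \right)}\right) = \sqrt{2} \sqrt{-5} \left(\left(-2\right) \left(-4\right) + 4\right) = \sqrt{2} i \sqrt{5} \left(8 + 4\right) = i \sqrt{10} \cdot 12 = 12 i \sqrt{10}$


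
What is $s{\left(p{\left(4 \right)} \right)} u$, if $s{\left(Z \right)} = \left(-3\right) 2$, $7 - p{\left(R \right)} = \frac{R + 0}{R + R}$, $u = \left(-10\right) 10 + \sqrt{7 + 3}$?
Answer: $600 - 6 \sqrt{10} \approx 581.03$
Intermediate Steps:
$u = -100 + \sqrt{10} \approx -96.838$
$p{\left(R \right)} = \frac{13}{2}$ ($p{\left(R \right)} = 7 - \frac{R + 0}{R + R} = 7 - \frac{R}{2 R} = 7 - R \frac{1}{2 R} = 7 - \frac{1}{2} = \frac{13}{2}$)
$s{\left(Z \right)} = -6$
$s{\left(p{\left(4 \right)} \right)} u = - 6 \left(-100 + \sqrt{10}\right) = 600 - 6 \sqrt{10}$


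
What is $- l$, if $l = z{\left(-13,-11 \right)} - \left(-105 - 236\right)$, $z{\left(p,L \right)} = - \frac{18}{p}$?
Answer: $- \frac{4451}{13} \approx -342.38$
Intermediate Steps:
$l = \frac{4451}{13}$ ($l = - \frac{18}{-13} - \left(-105 - 236\right) = \left(-18\right) \left(- \frac{1}{13}\right) - -341 = \frac{18}{13} + 341 = \frac{4451}{13} \approx 342.38$)
$- l = \left(-1\right) \frac{4451}{13} = - \frac{4451}{13}$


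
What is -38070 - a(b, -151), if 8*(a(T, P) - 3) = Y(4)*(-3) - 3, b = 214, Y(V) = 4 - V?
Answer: -304581/8 ≈ -38073.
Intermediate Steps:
a(T, P) = 21/8 (a(T, P) = 3 + ((4 - 1*4)*(-3) - 3)/8 = 3 + ((4 - 4)*(-3) - 3)/8 = 3 + (0*(-3) - 3)/8 = 3 + (0 - 3)/8 = 3 + (⅛)*(-3) = 3 - 3/8 = 21/8)
-38070 - a(b, -151) = -38070 - 1*21/8 = -38070 - 21/8 = -304581/8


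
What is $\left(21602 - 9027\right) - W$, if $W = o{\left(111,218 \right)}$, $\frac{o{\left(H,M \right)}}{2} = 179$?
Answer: $12217$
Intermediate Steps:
$o{\left(H,M \right)} = 358$ ($o{\left(H,M \right)} = 2 \cdot 179 = 358$)
$W = 358$
$\left(21602 - 9027\right) - W = \left(21602 - 9027\right) - 358 = 12575 - 358 = 12217$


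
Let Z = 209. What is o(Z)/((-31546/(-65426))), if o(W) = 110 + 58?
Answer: 5495784/15773 ≈ 348.43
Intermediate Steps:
o(W) = 168
o(Z)/((-31546/(-65426))) = 168/((-31546/(-65426))) = 168/((-31546*(-1/65426))) = 168/(15773/32713) = 168*(32713/15773) = 5495784/15773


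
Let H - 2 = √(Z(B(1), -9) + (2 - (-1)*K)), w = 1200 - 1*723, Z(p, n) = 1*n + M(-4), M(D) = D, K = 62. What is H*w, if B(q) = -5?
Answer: 954 + 477*√51 ≈ 4360.5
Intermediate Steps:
Z(p, n) = -4 + n (Z(p, n) = 1*n - 4 = n - 4 = -4 + n)
w = 477 (w = 1200 - 723 = 477)
H = 2 + √51 (H = 2 + √((-4 - 9) + (2 - (-1)*62)) = 2 + √(-13 + (2 - 1*(-62))) = 2 + √(-13 + (2 + 62)) = 2 + √(-13 + 64) = 2 + √51 ≈ 9.1414)
H*w = (2 + √51)*477 = 954 + 477*√51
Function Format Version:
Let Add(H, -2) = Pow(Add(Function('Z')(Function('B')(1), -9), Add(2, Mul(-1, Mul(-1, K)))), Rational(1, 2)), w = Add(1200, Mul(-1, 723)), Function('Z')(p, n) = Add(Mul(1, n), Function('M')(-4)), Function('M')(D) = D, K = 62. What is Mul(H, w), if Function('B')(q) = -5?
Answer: Add(954, Mul(477, Pow(51, Rational(1, 2)))) ≈ 4360.5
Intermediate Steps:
Function('Z')(p, n) = Add(-4, n) (Function('Z')(p, n) = Add(Mul(1, n), -4) = Add(n, -4) = Add(-4, n))
w = 477 (w = Add(1200, -723) = 477)
H = Add(2, Pow(51, Rational(1, 2))) (H = Add(2, Pow(Add(Add(-4, -9), Add(2, Mul(-1, Mul(-1, 62)))), Rational(1, 2))) = Add(2, Pow(Add(-13, Add(2, Mul(-1, -62))), Rational(1, 2))) = Add(2, Pow(Add(-13, Add(2, 62)), Rational(1, 2))) = Add(2, Pow(Add(-13, 64), Rational(1, 2))) = Add(2, Pow(51, Rational(1, 2))) ≈ 9.1414)
Mul(H, w) = Mul(Add(2, Pow(51, Rational(1, 2))), 477) = Add(954, Mul(477, Pow(51, Rational(1, 2))))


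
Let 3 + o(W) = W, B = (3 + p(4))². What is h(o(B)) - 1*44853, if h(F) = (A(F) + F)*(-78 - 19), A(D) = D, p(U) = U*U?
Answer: -114305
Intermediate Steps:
p(U) = U²
B = 361 (B = (3 + 4²)² = (3 + 16)² = 19² = 361)
o(W) = -3 + W
h(F) = -194*F (h(F) = (F + F)*(-78 - 19) = (2*F)*(-97) = -194*F)
h(o(B)) - 1*44853 = -194*(-3 + 361) - 1*44853 = -194*358 - 44853 = -69452 - 44853 = -114305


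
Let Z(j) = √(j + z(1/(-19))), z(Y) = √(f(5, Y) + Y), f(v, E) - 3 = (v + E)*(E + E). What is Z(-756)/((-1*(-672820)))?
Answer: √(-272916 + 38*√219)/12783580 ≈ 4.0824e-5*I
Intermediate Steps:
f(v, E) = 3 + 2*E*(E + v) (f(v, E) = 3 + (v + E)*(E + E) = 3 + (E + v)*(2*E) = 3 + 2*E*(E + v))
z(Y) = √(3 + 2*Y² + 11*Y) (z(Y) = √((3 + 2*Y² + 2*Y*5) + Y) = √((3 + 2*Y² + 10*Y) + Y) = √(3 + 2*Y² + 11*Y))
Z(j) = √(j + 2*√219/19) (Z(j) = √(j + √(3 + 2*(1/(-19))² + 11/(-19))) = √(j + √(3 + 2*(-1/19)² + 11*(-1/19))) = √(j + √(3 + 2*(1/361) - 11/19)) = √(j + √(3 + 2/361 - 11/19)) = √(j + √(876/361)) = √(j + 2*√219/19))
Z(-756)/((-1*(-672820))) = (√(38*√219 + 361*(-756))/19)/((-1*(-672820))) = (√(38*√219 - 272916)/19)/672820 = (√(-272916 + 38*√219)/19)*(1/672820) = √(-272916 + 38*√219)/12783580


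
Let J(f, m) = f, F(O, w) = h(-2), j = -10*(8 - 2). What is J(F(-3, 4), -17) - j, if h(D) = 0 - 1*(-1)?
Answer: 61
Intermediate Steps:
h(D) = 1 (h(D) = 0 + 1 = 1)
j = -60 (j = -10*6 = -60)
F(O, w) = 1
J(F(-3, 4), -17) - j = 1 - 1*(-60) = 1 + 60 = 61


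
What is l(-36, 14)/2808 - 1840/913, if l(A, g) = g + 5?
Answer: -5149373/2563704 ≈ -2.0086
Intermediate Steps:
l(A, g) = 5 + g
l(-36, 14)/2808 - 1840/913 = (5 + 14)/2808 - 1840/913 = 19*(1/2808) - 1840*1/913 = 19/2808 - 1840/913 = -5149373/2563704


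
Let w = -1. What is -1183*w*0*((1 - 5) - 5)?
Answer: 0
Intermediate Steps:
-1183*w*0*((1 - 5) - 5) = -1183*(-1*0)*((1 - 5) - 5) = -0*(-4 - 5) = -0*(-9) = -1183*0 = 0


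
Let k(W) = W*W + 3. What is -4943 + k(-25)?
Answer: -4315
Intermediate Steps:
k(W) = 3 + W² (k(W) = W² + 3 = 3 + W²)
-4943 + k(-25) = -4943 + (3 + (-25)²) = -4943 + (3 + 625) = -4943 + 628 = -4315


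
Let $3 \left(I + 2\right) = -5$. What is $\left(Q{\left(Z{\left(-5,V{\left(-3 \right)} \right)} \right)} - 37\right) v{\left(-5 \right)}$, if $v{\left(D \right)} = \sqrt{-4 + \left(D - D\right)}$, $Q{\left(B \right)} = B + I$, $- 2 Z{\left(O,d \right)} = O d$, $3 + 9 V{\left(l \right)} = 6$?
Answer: $- \frac{239 i}{3} \approx - 79.667 i$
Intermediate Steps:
$V{\left(l \right)} = \frac{1}{3}$ ($V{\left(l \right)} = - \frac{1}{3} + \frac{1}{9} \cdot 6 = - \frac{1}{3} + \frac{2}{3} = \frac{1}{3}$)
$Z{\left(O,d \right)} = - \frac{O d}{2}$
$I = - \frac{11}{3}$ ($I = -2 + \frac{1}{3} \left(-5\right) = -2 - \frac{5}{3} = - \frac{11}{3} \approx -3.6667$)
$Q{\left(B \right)} = - \frac{11}{3} + B$ ($Q{\left(B \right)} = B - \frac{11}{3} = - \frac{11}{3} + B$)
$v{\left(D \right)} = 2 i$ ($v{\left(D \right)} = \sqrt{-4 + 0} = \sqrt{-4} = 2 i$)
$\left(Q{\left(Z{\left(-5,V{\left(-3 \right)} \right)} \right)} - 37\right) v{\left(-5 \right)} = \left(\left(- \frac{11}{3} - \left(- \frac{5}{2}\right) \frac{1}{3}\right) - 37\right) 2 i = \left(\left(- \frac{11}{3} + \frac{5}{6}\right) - 37\right) 2 i = \left(- \frac{17}{6} - 37\right) 2 i = - \frac{239 \cdot 2 i}{6} = - \frac{239 i}{3}$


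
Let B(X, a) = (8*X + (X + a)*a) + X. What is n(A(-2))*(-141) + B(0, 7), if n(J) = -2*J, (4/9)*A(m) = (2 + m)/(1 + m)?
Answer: 49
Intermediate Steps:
B(X, a) = 9*X + a*(X + a) (B(X, a) = (8*X + a*(X + a)) + X = 9*X + a*(X + a))
A(m) = 9*(2 + m)/(4*(1 + m)) (A(m) = 9*((2 + m)/(1 + m))/4 = 9*(2 + m)/(4*(1 + m)))
n(A(-2))*(-141) + B(0, 7) = -9*(2 - 2)/(2*(1 - 2))*(-141) + (7**2 + 9*0 + 0*7) = -9*0/(2*(-1))*(-141) + (49 + 0 + 0) = -9*(-1)*0/2*(-141) + 49 = -2*0*(-141) + 49 = 0*(-141) + 49 = 0 + 49 = 49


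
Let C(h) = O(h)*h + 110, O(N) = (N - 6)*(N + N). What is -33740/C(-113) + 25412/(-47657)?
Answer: -18904221141/36206357296 ≈ -0.52212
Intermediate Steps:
O(N) = 2*N*(-6 + N) (O(N) = (-6 + N)*(2*N) = 2*N*(-6 + N))
C(h) = 110 + 2*h²*(-6 + h) (C(h) = (2*h*(-6 + h))*h + 110 = 2*h²*(-6 + h) + 110 = 110 + 2*h²*(-6 + h))
-33740/C(-113) + 25412/(-47657) = -33740/(110 + 2*(-113)²*(-6 - 113)) + 25412/(-47657) = -33740/(110 + 2*12769*(-119)) + 25412*(-1/47657) = -33740/(110 - 3039022) - 25412/47657 = -33740/(-3038912) - 25412/47657 = -33740*(-1/3038912) - 25412/47657 = 8435/759728 - 25412/47657 = -18904221141/36206357296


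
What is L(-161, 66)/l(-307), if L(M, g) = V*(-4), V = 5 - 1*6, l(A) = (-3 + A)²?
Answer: 1/24025 ≈ 4.1623e-5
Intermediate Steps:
V = -1 (V = 5 - 6 = -1)
L(M, g) = 4 (L(M, g) = -1*(-4) = 4)
L(-161, 66)/l(-307) = 4/((-3 - 307)²) = 4/((-310)²) = 4/96100 = 4*(1/96100) = 1/24025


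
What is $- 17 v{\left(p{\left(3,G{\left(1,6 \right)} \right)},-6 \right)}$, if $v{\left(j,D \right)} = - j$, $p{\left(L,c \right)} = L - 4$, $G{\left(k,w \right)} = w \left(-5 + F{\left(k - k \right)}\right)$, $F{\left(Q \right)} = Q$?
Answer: $-17$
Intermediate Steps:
$G{\left(k,w \right)} = - 5 w$ ($G{\left(k,w \right)} = w \left(-5 + \left(k - k\right)\right) = w \left(-5 + 0\right) = w \left(-5\right) = - 5 w$)
$p{\left(L,c \right)} = -4 + L$
$- 17 v{\left(p{\left(3,G{\left(1,6 \right)} \right)},-6 \right)} = - 17 \left(- (-4 + 3)\right) = - 17 \left(\left(-1\right) \left(-1\right)\right) = \left(-17\right) 1 = -17$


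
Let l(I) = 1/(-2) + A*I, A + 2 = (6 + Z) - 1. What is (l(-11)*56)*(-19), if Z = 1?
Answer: 47348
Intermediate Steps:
A = 4 (A = -2 + ((6 + 1) - 1) = -2 + (7 - 1) = -2 + 6 = 4)
l(I) = -½ + 4*I (l(I) = 1/(-2) + 4*I = -½ + 4*I)
(l(-11)*56)*(-19) = ((-½ + 4*(-11))*56)*(-19) = ((-½ - 44)*56)*(-19) = -89/2*56*(-19) = -2492*(-19) = 47348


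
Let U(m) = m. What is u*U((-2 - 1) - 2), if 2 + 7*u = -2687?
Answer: 13445/7 ≈ 1920.7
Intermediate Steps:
u = -2689/7 (u = -2/7 + (⅐)*(-2687) = -2/7 - 2687/7 = -2689/7 ≈ -384.14)
u*U((-2 - 1) - 2) = -2689*((-2 - 1) - 2)/7 = -2689*(-3 - 2)/7 = -2689/7*(-5) = 13445/7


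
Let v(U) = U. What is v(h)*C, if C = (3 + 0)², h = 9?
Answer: 81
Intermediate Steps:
C = 9 (C = 3² = 9)
v(h)*C = 9*9 = 81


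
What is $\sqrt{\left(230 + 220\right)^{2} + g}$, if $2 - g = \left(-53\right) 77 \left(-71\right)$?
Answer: $i \sqrt{87249} \approx 295.38 i$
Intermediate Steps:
$g = -289749$ ($g = 2 - \left(-53\right) 77 \left(-71\right) = 2 - \left(-4081\right) \left(-71\right) = 2 - 289751 = -289749$)
$\sqrt{\left(230 + 220\right)^{2} + g} = \sqrt{\left(230 + 220\right)^{2} - 289749} = \sqrt{450^{2} - 289749} = \sqrt{202500 - 289749} = \sqrt{-87249} = i \sqrt{87249}$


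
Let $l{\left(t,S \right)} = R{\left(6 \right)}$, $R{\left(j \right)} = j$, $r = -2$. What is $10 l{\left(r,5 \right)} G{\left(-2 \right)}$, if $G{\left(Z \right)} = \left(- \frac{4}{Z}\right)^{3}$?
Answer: $480$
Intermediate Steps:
$l{\left(t,S \right)} = 6$
$G{\left(Z \right)} = - \frac{64}{Z^{3}}$
$10 l{\left(r,5 \right)} G{\left(-2 \right)} = 10 \cdot 6 \left(- \frac{64}{-8}\right) = 60 \left(\left(-64\right) \left(- \frac{1}{8}\right)\right) = 60 \cdot 8 = 480$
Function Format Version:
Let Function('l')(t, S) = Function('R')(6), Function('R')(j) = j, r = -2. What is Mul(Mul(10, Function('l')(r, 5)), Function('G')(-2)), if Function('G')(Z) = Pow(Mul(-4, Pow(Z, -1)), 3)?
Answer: 480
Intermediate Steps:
Function('l')(t, S) = 6
Function('G')(Z) = Mul(-64, Pow(Z, -3))
Mul(Mul(10, Function('l')(r, 5)), Function('G')(-2)) = Mul(Mul(10, 6), Mul(-64, Pow(-2, -3))) = Mul(60, Mul(-64, Rational(-1, 8))) = Mul(60, 8) = 480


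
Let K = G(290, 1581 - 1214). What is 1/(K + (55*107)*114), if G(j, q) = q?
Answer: 1/671257 ≈ 1.4897e-6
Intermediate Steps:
K = 367 (K = 1581 - 1214 = 367)
1/(K + (55*107)*114) = 1/(367 + (55*107)*114) = 1/(367 + 5885*114) = 1/(367 + 670890) = 1/671257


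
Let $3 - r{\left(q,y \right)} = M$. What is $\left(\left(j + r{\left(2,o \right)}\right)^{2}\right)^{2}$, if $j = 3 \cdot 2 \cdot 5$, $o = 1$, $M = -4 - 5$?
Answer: $3111696$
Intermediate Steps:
$M = -9$ ($M = -4 - 5 = -9$)
$r{\left(q,y \right)} = 12$ ($r{\left(q,y \right)} = 3 - -9 = 3 + 9 = 12$)
$j = 30$ ($j = 6 \cdot 5 = 30$)
$\left(\left(j + r{\left(2,o \right)}\right)^{2}\right)^{2} = \left(\left(30 + 12\right)^{2}\right)^{2} = \left(42^{2}\right)^{2} = 1764^{2} = 3111696$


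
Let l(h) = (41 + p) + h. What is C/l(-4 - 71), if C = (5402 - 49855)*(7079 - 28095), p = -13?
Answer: -934224248/47 ≈ -1.9877e+7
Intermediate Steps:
C = 934224248 (C = -44453*(-21016) = 934224248)
l(h) = 28 + h (l(h) = (41 - 13) + h = 28 + h)
C/l(-4 - 71) = 934224248/(28 + (-4 - 71)) = 934224248/(28 - 75) = 934224248/(-47) = 934224248*(-1/47) = -934224248/47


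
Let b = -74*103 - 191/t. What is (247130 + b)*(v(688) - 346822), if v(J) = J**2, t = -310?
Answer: 4696981915131/155 ≈ 3.0303e+10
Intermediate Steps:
b = -2362629/310 (b = -74*103 - 191/(-310) = -7622 - 191*(-1/310) = -7622 + 191/310 = -2362629/310 ≈ -7621.4)
(247130 + b)*(v(688) - 346822) = (247130 - 2362629/310)*(688**2 - 346822) = 74247671*(473344 - 346822)/310 = (74247671/310)*126522 = 4696981915131/155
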